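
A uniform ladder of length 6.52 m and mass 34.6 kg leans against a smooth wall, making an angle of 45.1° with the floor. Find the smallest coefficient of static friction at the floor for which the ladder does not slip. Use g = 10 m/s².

Taking torques about the foot of the ladder:
Ladder weight 34.6×10 = 346 N acts at 3.26 m along the ladder; its horizontal arm is 3.26·cos45.1° = 2.301 m → τ = 796.1 N·m clockwise.
Wall normal N acts horizontally at the top; its moment arm is the height L sinθ = 6.52·sin45.1° = 4.618 m, counterclockwise.
For rotational equilibrium, N × 4.618 = 796.1, so N = 172.4 N.
ΣFx = 0 ⇒ f = N_wall = 172.4 N. ΣFy = 0 ⇒ N_floor = 346 N.
μ_min = f / N_floor = 172.4 / 346 = 0.498.

μ_min ≈ 0.498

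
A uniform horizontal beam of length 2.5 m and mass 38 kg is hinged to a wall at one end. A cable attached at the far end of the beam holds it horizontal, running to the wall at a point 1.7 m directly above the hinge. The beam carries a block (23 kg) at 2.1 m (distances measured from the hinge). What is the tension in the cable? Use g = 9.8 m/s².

T ≈ 668 N

Taking torques about the hinge:
Beam weight: 38 × 9.8 = 372.4 N down at 1.25 m → arm 1.25 m, τ = 372.4 × 1.25 = 465.5 N·m clockwise.
Block: 23 × 9.8 = 225.4 N down at 2.1 m → arm 2.1 m, τ = 225.4 × 2.1 = 473.3 N·m clockwise.
Total clockwise load moment = 938.8 N·m.
The cable tension T acts at 2.5 m; only its component perpendicular to the beam, T sinθ, produces torque. sinθ = h/√(h²+d²) = 1.7/√(1.7²+2.5²) = 0.5623.
Balancing moments: T × 2.5 × 0.5623 = 938.8, giving T = 938.8 / 1.406 = 668 N.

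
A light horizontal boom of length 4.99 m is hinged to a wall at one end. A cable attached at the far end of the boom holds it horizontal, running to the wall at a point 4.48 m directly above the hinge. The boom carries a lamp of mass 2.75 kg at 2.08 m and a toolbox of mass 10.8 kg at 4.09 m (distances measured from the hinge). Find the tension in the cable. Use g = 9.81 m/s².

Choose the hinge as the axis so the unknown hinge reaction has zero arm there.
Lamp: 2.75 × 9.81 = 26.98 N down at 2.08 m → arm 2.08 m, τ = 26.98 × 2.08 = 56.12 N·m clockwise.
Toolbox: 10.8 × 9.81 = 105.9 N down at 4.09 m → arm 4.09 m, τ = 105.9 × 4.09 = 433.1 N·m clockwise.
Total clockwise load moment = 489.2 N·m.
The cable tension T acts at 4.99 m; only its component perpendicular to the boom, T sinθ, produces torque. sinθ = h/√(h²+d²) = 4.48/√(4.48²+4.99²) = 0.6681.
Balancing moments: T × 4.99 × 0.6681 = 489.2, giving T = 489.2 / 3.334 = 147 N.

T ≈ 147 N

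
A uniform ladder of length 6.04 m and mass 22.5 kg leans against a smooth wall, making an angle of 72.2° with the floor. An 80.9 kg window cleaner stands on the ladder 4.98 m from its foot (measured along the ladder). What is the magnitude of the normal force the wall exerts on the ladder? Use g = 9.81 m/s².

N_wall ≈ 246 N

Take moments about the foot of the ladder.
Ladder weight 22.5×9.81 = 220.7 N acts at 3.02 m along the ladder; its horizontal arm is 3.02·cos72.2° = 0.9232 m → τ = 203.8 N·m clockwise.
Window cleaner: 80.9×9.81 = 793.6 N at 4.98 m → arm 1.522 m → τ = 1208 N·m clockwise.
Wall normal N acts horizontally at the top; its moment arm is the height L sinθ = 6.04·sin72.2° = 5.751 m, counterclockwise.
Στ = 0 ⇒ N × 5.751 = 1412 ⇒ N = 246 N.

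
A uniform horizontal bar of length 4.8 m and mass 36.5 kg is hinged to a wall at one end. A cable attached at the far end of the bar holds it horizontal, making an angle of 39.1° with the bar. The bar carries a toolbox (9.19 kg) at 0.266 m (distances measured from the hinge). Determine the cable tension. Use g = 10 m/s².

T ≈ 297 N

Taking torques about the hinge:
Beam weight: 36.5 × 10 = 365 N down at 2.4 m → arm 2.4 m, τ = 365 × 2.4 = 876 N·m clockwise.
Toolbox: 9.19 × 10 = 91.9 N down at 0.266 m → arm 0.266 m, τ = 91.9 × 0.266 = 24.45 N·m clockwise.
Total clockwise load moment = 900.5 N·m.
The cable tension T acts at 4.8 m; only its component perpendicular to the bar, T sinθ, produces torque. sin 39.1° = 0.6307.
For rotational equilibrium, T × 4.8 × 0.6307 = 900.5, so T = 900.5 / 3.027 = 297 N.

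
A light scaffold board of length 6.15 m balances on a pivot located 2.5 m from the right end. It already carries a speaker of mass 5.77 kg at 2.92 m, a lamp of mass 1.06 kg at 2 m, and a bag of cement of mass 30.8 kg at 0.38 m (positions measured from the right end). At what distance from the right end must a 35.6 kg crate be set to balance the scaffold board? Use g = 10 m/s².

Take moments about the pivot (at 2.5 m from the right end).
Speaker: 5.77 × 10 = 57.7 N down at 2.92 m → arm 0.42 m, τ = 57.7 × 0.42 = 24.23 N·m counterclockwise.
Lamp: 1.06 × 10 = 10.6 N down at 2 m → arm 0.5 m, τ = 10.6 × 0.5 = 5.3 N·m clockwise.
Bag of cement: 30.8 × 10 = 308 N down at 0.38 m → arm 2.12 m, τ = 308 × 2.12 = 653 N·m clockwise.
Net moment of existing loads = 634.1 N·m clockwise.
The crate weighs 35.6 × 10 = 356 N and must supply an equal counterclockwise moment, so its lever arm about the pivot is 634.1 / 356 = 1.78 m.
That puts it at 2.5 + 1.78 = 4.28 m from the right end.

x ≈ 4.28 m from the right end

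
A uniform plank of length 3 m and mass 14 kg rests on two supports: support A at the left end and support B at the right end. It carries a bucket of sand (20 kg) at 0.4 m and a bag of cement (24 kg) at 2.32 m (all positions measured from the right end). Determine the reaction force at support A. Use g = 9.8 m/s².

R_A ≈ 277 N

Sum moments about support B (its reaction then has zero moment arm).
Beam weight: 14 × 9.8 = 137.2 N down at 1.5 m → arm 1.5 m, τ = 137.2 × 1.5 = 205.8 N·m counterclockwise.
Bucket of sand: 20 × 9.8 = 196 N down at 0.4 m → arm 0.4 m, τ = 196 × 0.4 = 78.4 N·m counterclockwise.
Bag of cement: 24 × 9.8 = 235.2 N down at 2.32 m → arm 2.32 m, τ = 235.2 × 2.32 = 545.7 N·m counterclockwise.
Net load moment about support B = 829.9 N·m counterclockwise.
Reaction R at support A is upward at 3 m, arm 3 m → moment R × 3 clockwise.
Στ = 0 ⇒ R × 3 = 829.9 ⇒ R = 277 N.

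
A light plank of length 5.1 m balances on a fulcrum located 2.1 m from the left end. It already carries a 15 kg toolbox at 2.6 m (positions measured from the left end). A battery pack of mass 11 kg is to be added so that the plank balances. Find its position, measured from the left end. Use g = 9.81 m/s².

x ≈ 1.42 m from the left end

Taking torques about the fulcrum (at 2.1 m from the left end):
Toolbox: 15 × 9.81 = 147.2 N down at 2.6 m → arm 0.5 m, τ = 147.2 × 0.5 = 73.6 N·m clockwise.
Net moment of existing loads = 73.6 N·m clockwise.
The battery pack weighs 11 × 9.81 = 107.9 N and must supply an equal counterclockwise moment, so its lever arm about the fulcrum is 73.6 / 107.9 = 0.682 m.
That puts it at 2.1 − 0.682 = 1.42 m from the left end.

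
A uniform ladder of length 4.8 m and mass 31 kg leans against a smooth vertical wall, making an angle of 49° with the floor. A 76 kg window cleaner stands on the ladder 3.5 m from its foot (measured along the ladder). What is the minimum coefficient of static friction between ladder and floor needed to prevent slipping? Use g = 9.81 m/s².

Choose the foot of the ladder as the axis so the floor normal and friction both act there and drop out.
Ladder weight 31×9.81 = 304.1 N acts at 2.4 m along the ladder; its horizontal arm is 2.4·cos49° = 1.575 m → τ = 479 N·m clockwise.
Window cleaner: 76×9.81 = 745.6 N at 3.5 m → arm 2.296 m → τ = 1712 N·m clockwise.
Wall normal N acts horizontally at the top; its moment arm is the height L sinθ = 4.8·sin49° = 3.623 m, counterclockwise.
Balancing moments: N × 3.623 = 2191, giving N = 604.7 N.
ΣFx = 0 ⇒ f = N_wall = 604.7 N. ΣFy = 0 ⇒ N_floor = 1050 N.
μ_min = f / N_floor = 604.7 / 1050 = 0.576.

μ_min ≈ 0.576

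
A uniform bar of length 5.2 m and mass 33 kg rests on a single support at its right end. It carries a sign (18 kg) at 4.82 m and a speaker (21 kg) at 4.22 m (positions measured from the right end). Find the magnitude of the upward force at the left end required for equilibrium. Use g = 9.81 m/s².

Take moments about the right end.
Beam weight: 33 × 9.81 = 323.7 N down at 2.6 m → arm 2.6 m, τ = 323.7 × 2.6 = 841.6 N·m counterclockwise.
Sign: 18 × 9.81 = 176.6 N down at 4.82 m → arm 4.82 m, τ = 176.6 × 4.82 = 851.2 N·m counterclockwise.
Speaker: 21 × 9.81 = 206 N down at 4.22 m → arm 4.22 m, τ = 206 × 4.22 = 869.3 N·m counterclockwise.
Net moment of the loads = 2562 N·m counterclockwise.
The upward force F acts at the left end, arm 5.2 m, giving F × 5.2 clockwise.
Balancing moments: F × 5.2 = 2562, giving F = 2562 / 5.2 = 493 N.

F ≈ 493 N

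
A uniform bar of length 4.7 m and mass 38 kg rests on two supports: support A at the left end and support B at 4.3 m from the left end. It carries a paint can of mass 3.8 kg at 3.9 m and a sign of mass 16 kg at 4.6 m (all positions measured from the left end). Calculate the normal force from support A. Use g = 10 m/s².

R_A ≈ 165 N

Sum moments about support B (its reaction then has zero moment arm).
Beam weight: 38 × 10 = 380 N down at 2.35 m → arm 1.95 m, τ = 380 × 1.95 = 741 N·m counterclockwise.
Paint can: 3.8 × 10 = 38 N down at 3.9 m → arm 0.4 m, τ = 38 × 0.4 = 15.2 N·m counterclockwise.
Sign: 16 × 10 = 160 N down at 4.6 m → arm 0.3 m, τ = 160 × 0.3 = 48 N·m clockwise.
Net load moment about support B = 708.2 N·m counterclockwise.
Reaction R at support A is upward at 0 m, arm 4.3 m → moment R × 4.3 clockwise.
For rotational equilibrium, R × 4.3 = 708.2, so R = 165 N.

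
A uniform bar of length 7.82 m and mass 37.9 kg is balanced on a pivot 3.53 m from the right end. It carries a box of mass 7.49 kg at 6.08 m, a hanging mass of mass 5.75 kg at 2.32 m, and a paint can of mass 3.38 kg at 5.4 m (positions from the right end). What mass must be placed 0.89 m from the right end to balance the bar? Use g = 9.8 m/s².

m ≈ 12.4 kg

Taking torques about the pivot (at 3.53 m from the right end):
Beam weight: 37.9 × 9.8 = 371.4 N down at 3.91 m → arm 0.38 m, τ = 371.4 × 0.38 = 141.1 N·m counterclockwise.
Box: 7.49 × 9.8 = 73.4 N down at 6.08 m → arm 2.55 m, τ = 73.4 × 2.55 = 187.2 N·m counterclockwise.
Hanging mass: 5.75 × 9.8 = 56.35 N down at 2.32 m → arm 1.21 m, τ = 56.35 × 1.21 = 68.18 N·m clockwise.
Paint can: 3.38 × 9.8 = 33.12 N down at 5.4 m → arm 1.87 m, τ = 33.12 × 1.87 = 61.93 N·m counterclockwise.
Net moment of known loads = 322 N·m counterclockwise.
An unknown mass m at 0.89 m has arm 2.64 m; its moment is m·g·2.64 clockwise.
Setting net torque to zero: m × 9.8 × 2.64 = 322 → m = 322 / (9.8 × 2.64) = 12.4 kg.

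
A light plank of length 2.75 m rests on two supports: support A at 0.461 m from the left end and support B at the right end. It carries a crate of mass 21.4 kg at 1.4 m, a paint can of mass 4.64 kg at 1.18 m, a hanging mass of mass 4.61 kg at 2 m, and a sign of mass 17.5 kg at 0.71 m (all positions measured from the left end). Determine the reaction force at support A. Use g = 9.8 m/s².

Choose support B as the axis so its reaction then has zero moment arm.
Crate: 21.4 × 9.8 = 209.7 N down at 1.4 m → arm 1.35 m, τ = 209.7 × 1.35 = 283.1 N·m counterclockwise.
Paint can: 4.64 × 9.8 = 45.47 N down at 1.18 m → arm 1.57 m, τ = 45.47 × 1.57 = 71.39 N·m counterclockwise.
Hanging mass: 4.61 × 9.8 = 45.18 N down at 2 m → arm 0.75 m, τ = 45.18 × 0.75 = 33.88 N·m counterclockwise.
Sign: 17.5 × 9.8 = 171.5 N down at 0.71 m → arm 2.04 m, τ = 171.5 × 2.04 = 349.9 N·m counterclockwise.
Net load moment about support B = 738.3 N·m counterclockwise.
Reaction R at support A is upward at 0.461 m, arm 2.289 m → moment R × 2.289 clockwise.
Setting net torque to zero: R × 2.289 = 738.3 → R = 323 N.

R_A ≈ 323 N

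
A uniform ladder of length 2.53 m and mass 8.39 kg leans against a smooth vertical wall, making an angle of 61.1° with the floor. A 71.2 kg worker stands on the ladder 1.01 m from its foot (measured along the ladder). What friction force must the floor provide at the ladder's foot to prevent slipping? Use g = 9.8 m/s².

Taking torques about the foot of the ladder:
Ladder weight 8.39×9.8 = 82.22 N acts at 1.265 m along the ladder; its horizontal arm is 1.265·cos61.1° = 0.6114 m → τ = 50.27 N·m clockwise.
Worker: 71.2×9.8 = 697.8 N at 1.01 m → arm 0.4881 m → τ = 340.6 N·m clockwise.
Wall normal N acts horizontally at the top; its moment arm is the height L sinθ = 2.53·sin61.1° = 2.215 m, counterclockwise.
Balancing moments: N × 2.215 = 390.9, giving N = 176 N.
ΣFx = 0: friction at the foot balances the wall's push, so f = N_wall = 176 N.

f ≈ 176 N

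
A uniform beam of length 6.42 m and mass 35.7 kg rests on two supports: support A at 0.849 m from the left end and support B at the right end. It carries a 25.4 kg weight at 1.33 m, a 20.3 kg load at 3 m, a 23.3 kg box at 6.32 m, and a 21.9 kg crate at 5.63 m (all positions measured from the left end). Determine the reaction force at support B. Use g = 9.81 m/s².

R_B ≈ 656 N

Choose support A as the axis so its reaction then has zero moment arm.
Beam weight: 35.7 × 9.81 = 350.2 N down at 3.21 m → arm 2.361 m, τ = 350.2 × 2.361 = 826.8 N·m clockwise.
Weight: 25.4 × 9.81 = 249.2 N down at 1.33 m → arm 0.481 m, τ = 249.2 × 0.481 = 119.9 N·m clockwise.
Load: 20.3 × 9.81 = 199.1 N down at 3 m → arm 2.151 m, τ = 199.1 × 2.151 = 428.3 N·m clockwise.
Box: 23.3 × 9.81 = 228.6 N down at 6.32 m → arm 5.471 m, τ = 228.6 × 5.471 = 1251 N·m clockwise.
Crate: 21.9 × 9.81 = 214.8 N down at 5.63 m → arm 4.781 m, τ = 214.8 × 4.781 = 1027 N·m clockwise.
Net load moment about support A = 3653 N·m clockwise.
Reaction R at support B is upward at 6.42 m, arm 5.571 m → moment R × 5.571 counterclockwise.
Setting net torque to zero: R × 5.571 = 3653 → R = 656 N.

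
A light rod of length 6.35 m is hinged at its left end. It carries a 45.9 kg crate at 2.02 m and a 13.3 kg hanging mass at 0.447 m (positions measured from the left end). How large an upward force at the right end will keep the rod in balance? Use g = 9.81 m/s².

Choose the left end as the axis so the unknown pivot reaction has zero arm there.
Crate: 45.9 × 9.81 = 450.3 N down at 2.02 m → arm 2.02 m, τ = 450.3 × 2.02 = 909.6 N·m clockwise.
Hanging mass: 13.3 × 9.81 = 130.5 N down at 0.447 m → arm 0.447 m, τ = 130.5 × 0.447 = 58.33 N·m clockwise.
Net moment of the loads = 967.9 N·m clockwise.
The upward force F acts at the right end, arm 6.35 m, giving F × 6.35 counterclockwise.
Setting net torque to zero: F × 6.35 = 967.9 → F = 967.9 / 6.35 = 152 N.

F ≈ 152 N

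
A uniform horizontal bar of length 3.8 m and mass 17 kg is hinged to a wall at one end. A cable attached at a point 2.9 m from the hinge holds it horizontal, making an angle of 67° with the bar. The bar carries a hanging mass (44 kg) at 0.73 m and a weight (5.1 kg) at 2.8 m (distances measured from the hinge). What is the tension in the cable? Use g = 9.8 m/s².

T ≈ 289 N

Sum moments about the hinge (the unknown hinge reaction has zero arm there).
Beam weight: 17 × 9.8 = 166.6 N down at 1.9 m → arm 1.9 m, τ = 166.6 × 1.9 = 316.5 N·m clockwise.
Hanging mass: 44 × 9.8 = 431.2 N down at 0.73 m → arm 0.73 m, τ = 431.2 × 0.73 = 314.8 N·m clockwise.
Weight: 5.1 × 9.8 = 49.98 N down at 2.8 m → arm 2.8 m, τ = 49.98 × 2.8 = 139.9 N·m clockwise.
Total clockwise load moment = 771.2 N·m.
The cable tension T acts at 2.9 m; only its component perpendicular to the bar, T sinθ, produces torque. sin 67° = 0.9205.
Balancing moments: T × 2.9 × 0.9205 = 771.2, giving T = 771.2 / 2.669 = 289 N.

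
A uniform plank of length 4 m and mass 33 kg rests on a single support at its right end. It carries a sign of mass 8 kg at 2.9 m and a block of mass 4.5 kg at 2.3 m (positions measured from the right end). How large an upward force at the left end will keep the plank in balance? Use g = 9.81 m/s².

F ≈ 244 N

Sum moments about the right end (the unknown pivot reaction has zero arm there).
Beam weight: 33 × 9.81 = 323.7 N down at 2 m → arm 2 m, τ = 323.7 × 2 = 647.4 N·m counterclockwise.
Sign: 8 × 9.81 = 78.48 N down at 2.9 m → arm 2.9 m, τ = 78.48 × 2.9 = 227.6 N·m counterclockwise.
Block: 4.5 × 9.81 = 44.15 N down at 2.3 m → arm 2.3 m, τ = 44.15 × 2.3 = 101.5 N·m counterclockwise.
Net moment of the loads = 976.5 N·m counterclockwise.
The upward force F acts at the left end, arm 4 m, giving F × 4 clockwise.
Setting net torque to zero: F × 4 = 976.5 → F = 976.5 / 4 = 244 N.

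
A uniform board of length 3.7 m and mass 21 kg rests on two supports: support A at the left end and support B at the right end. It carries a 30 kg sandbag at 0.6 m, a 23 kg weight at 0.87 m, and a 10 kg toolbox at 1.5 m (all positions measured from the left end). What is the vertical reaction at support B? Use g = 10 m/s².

Sum moments about support A (its reaction then has zero moment arm).
Beam weight: 21 × 10 = 210 N down at 1.85 m → arm 1.85 m, τ = 210 × 1.85 = 388.5 N·m clockwise.
Sandbag: 30 × 10 = 300 N down at 0.6 m → arm 0.6 m, τ = 300 × 0.6 = 180 N·m clockwise.
Weight: 23 × 10 = 230 N down at 0.87 m → arm 0.87 m, τ = 230 × 0.87 = 200.1 N·m clockwise.
Toolbox: 10 × 10 = 100 N down at 1.5 m → arm 1.5 m, τ = 100 × 1.5 = 150 N·m clockwise.
Net load moment about support A = 918.6 N·m clockwise.
Reaction R at support B is upward at 3.7 m, arm 3.7 m → moment R × 3.7 counterclockwise.
Στ = 0 ⇒ R × 3.7 = 918.6 ⇒ R = 248 N.

R_B ≈ 248 N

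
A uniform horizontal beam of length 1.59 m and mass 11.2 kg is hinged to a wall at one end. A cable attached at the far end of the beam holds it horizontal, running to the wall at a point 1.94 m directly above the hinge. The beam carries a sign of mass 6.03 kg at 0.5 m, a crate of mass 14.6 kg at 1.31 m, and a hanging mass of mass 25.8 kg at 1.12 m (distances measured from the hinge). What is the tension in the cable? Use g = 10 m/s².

Take moments about the hinge.
Beam weight: 11.2 × 10 = 112 N down at 0.795 m → arm 0.795 m, τ = 112 × 0.795 = 89.04 N·m clockwise.
Sign: 6.03 × 10 = 60.3 N down at 0.5 m → arm 0.5 m, τ = 60.3 × 0.5 = 30.15 N·m clockwise.
Crate: 14.6 × 10 = 146 N down at 1.31 m → arm 1.31 m, τ = 146 × 1.31 = 191.3 N·m clockwise.
Hanging mass: 25.8 × 10 = 258 N down at 1.12 m → arm 1.12 m, τ = 258 × 1.12 = 289 N·m clockwise.
Total clockwise load moment = 599.5 N·m.
The cable tension T acts at 1.59 m; only its component perpendicular to the beam, T sinθ, produces torque. sinθ = h/√(h²+d²) = 1.94/√(1.94²+1.59²) = 0.7734.
Balancing moments: T × 1.59 × 0.7734 = 599.5, giving T = 599.5 / 1.23 = 487 N.

T ≈ 487 N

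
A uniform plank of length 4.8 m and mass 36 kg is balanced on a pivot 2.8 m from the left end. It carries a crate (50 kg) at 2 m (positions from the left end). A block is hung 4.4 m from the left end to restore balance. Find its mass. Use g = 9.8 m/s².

Choose the pivot (at 2.8 m from the left end) as the axis so the support reaction has zero arm there.
Beam weight: 36 × 9.8 = 352.8 N down at 2.4 m → arm 0.4 m, τ = 352.8 × 0.4 = 141.1 N·m counterclockwise.
Crate: 50 × 9.8 = 490 N down at 2 m → arm 0.8 m, τ = 490 × 0.8 = 392 N·m counterclockwise.
Net moment of known loads = 533.1 N·m counterclockwise.
An unknown mass m at 4.4 m has arm 1.6 m; its moment is m·g·1.6 clockwise.
Στ = 0 ⇒ m × 9.8 × 1.6 = 533.1 ⇒ m = 533.1 / (9.8 × 1.6) = 34 kg.

m ≈ 34 kg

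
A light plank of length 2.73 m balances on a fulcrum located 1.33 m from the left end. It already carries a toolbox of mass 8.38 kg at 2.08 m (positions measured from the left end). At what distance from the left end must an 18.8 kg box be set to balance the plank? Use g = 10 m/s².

x ≈ 0.996 m from the left end

Taking torques about the fulcrum (at 1.33 m from the left end):
Toolbox: 8.38 × 10 = 83.8 N down at 2.08 m → arm 0.75 m, τ = 83.8 × 0.75 = 62.85 N·m clockwise.
Net moment of existing loads = 62.85 N·m clockwise.
The box weighs 18.8 × 10 = 188 N and must supply an equal counterclockwise moment, so its lever arm about the fulcrum is 62.85 / 188 = 0.334 m.
That puts it at 1.33 − 0.334 = 0.996 m from the left end.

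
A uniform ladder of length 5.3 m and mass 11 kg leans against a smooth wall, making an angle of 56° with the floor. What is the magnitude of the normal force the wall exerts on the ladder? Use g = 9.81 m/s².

N_wall ≈ 36.4 N

Choose the foot of the ladder as the axis so the floor normal and friction both act there and drop out.
Ladder weight 11×9.81 = 107.9 N acts at 2.65 m along the ladder; its horizontal arm is 2.65·cos56° = 1.482 m → τ = 159.9 N·m clockwise.
Wall normal N acts horizontally at the top; its moment arm is the height L sinθ = 5.3·sin56° = 4.394 m, counterclockwise.
Balancing moments: N × 4.394 = 159.9, giving N = 36.4 N.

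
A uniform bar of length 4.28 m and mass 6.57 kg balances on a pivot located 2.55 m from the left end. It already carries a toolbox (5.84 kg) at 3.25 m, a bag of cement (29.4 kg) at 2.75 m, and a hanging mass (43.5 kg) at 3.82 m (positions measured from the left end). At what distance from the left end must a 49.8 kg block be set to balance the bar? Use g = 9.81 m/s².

Take moments about the pivot (at 2.55 m from the left end).
Beam weight: 6.57 × 9.81 = 64.45 N down at 2.14 m → arm 0.41 m, τ = 64.45 × 0.41 = 26.42 N·m counterclockwise.
Toolbox: 5.84 × 9.81 = 57.29 N down at 3.25 m → arm 0.7 m, τ = 57.29 × 0.7 = 40.1 N·m clockwise.
Bag of cement: 29.4 × 9.81 = 288.4 N down at 2.75 m → arm 0.2 m, τ = 288.4 × 0.2 = 57.68 N·m clockwise.
Hanging mass: 43.5 × 9.81 = 426.7 N down at 3.82 m → arm 1.27 m, τ = 426.7 × 1.27 = 541.9 N·m clockwise.
Net moment of existing loads = 613.3 N·m clockwise.
The block weighs 49.8 × 9.81 = 488.5 N and must supply an equal counterclockwise moment, so its lever arm about the pivot is 613.3 / 488.5 = 1.26 m.
That puts it at 2.55 − 1.26 = 1.29 m from the left end.

x ≈ 1.29 m from the left end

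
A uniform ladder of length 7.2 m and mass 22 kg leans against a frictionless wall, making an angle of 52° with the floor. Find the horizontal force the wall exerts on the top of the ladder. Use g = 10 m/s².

Sum moments about the foot of the ladder (the floor normal and friction both act there and drop out).
Ladder weight 22×10 = 220 N acts at 3.6 m along the ladder; its horizontal arm is 3.6·cos52° = 2.216 m → τ = 487.5 N·m clockwise.
Wall normal N acts horizontally at the top; its moment arm is the height L sinθ = 7.2·sin52° = 5.674 m, counterclockwise.
Setting net torque to zero: N × 5.674 = 487.5 → N = 85.9 N.

N_wall ≈ 85.9 N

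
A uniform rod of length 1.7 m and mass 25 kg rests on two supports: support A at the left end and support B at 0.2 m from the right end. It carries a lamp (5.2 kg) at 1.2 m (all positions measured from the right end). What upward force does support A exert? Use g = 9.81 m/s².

Sum moments about support B (its reaction then has zero moment arm).
Beam weight: 25 × 9.81 = 245.2 N down at 0.85 m → arm 0.65 m, τ = 245.2 × 0.65 = 159.4 N·m counterclockwise.
Lamp: 5.2 × 9.81 = 51.01 N down at 1.2 m → arm 1 m, τ = 51.01 × 1 = 51.01 N·m counterclockwise.
Net load moment about support B = 210.4 N·m counterclockwise.
Reaction R at support A is upward at 1.7 m, arm 1.5 m → moment R × 1.5 clockwise.
For rotational equilibrium, R × 1.5 = 210.4, so R = 140 N.

R_A ≈ 140 N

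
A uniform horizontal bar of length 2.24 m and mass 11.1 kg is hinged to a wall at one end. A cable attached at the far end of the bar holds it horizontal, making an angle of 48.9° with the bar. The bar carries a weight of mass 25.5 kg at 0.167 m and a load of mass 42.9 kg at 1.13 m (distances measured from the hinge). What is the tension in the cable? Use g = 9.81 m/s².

T ≈ 379 N

Choose the hinge as the axis so the unknown hinge reaction has zero arm there.
Beam weight: 11.1 × 9.81 = 108.9 N down at 1.12 m → arm 1.12 m, τ = 108.9 × 1.12 = 122 N·m clockwise.
Weight: 25.5 × 9.81 = 250.2 N down at 0.167 m → arm 0.167 m, τ = 250.2 × 0.167 = 41.78 N·m clockwise.
Load: 42.9 × 9.81 = 420.8 N down at 1.13 m → arm 1.13 m, τ = 420.8 × 1.13 = 475.5 N·m clockwise.
Total clockwise load moment = 639.3 N·m.
The cable tension T acts at 2.24 m; only its component perpendicular to the bar, T sinθ, produces torque. sin 48.9° = 0.7536.
For rotational equilibrium, T × 2.24 × 0.7536 = 639.3, so T = 639.3 / 1.688 = 379 N.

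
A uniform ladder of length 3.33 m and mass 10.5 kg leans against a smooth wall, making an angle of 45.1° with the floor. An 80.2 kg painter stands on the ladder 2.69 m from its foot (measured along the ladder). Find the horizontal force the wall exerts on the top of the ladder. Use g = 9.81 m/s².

N_wall ≈ 685 N

Sum moments about the foot of the ladder (the floor normal and friction both act there and drop out).
Ladder weight 10.5×9.81 = 103 N acts at 1.665 m along the ladder; its horizontal arm is 1.665·cos45.1° = 1.175 m → τ = 121 N·m clockwise.
Painter: 80.2×9.81 = 786.8 N at 2.69 m → arm 1.899 m → τ = 1494 N·m clockwise.
Wall normal N acts horizontally at the top; its moment arm is the height L sinθ = 3.33·sin45.1° = 2.359 m, counterclockwise.
Setting net torque to zero: N × 2.359 = 1615 → N = 685 N.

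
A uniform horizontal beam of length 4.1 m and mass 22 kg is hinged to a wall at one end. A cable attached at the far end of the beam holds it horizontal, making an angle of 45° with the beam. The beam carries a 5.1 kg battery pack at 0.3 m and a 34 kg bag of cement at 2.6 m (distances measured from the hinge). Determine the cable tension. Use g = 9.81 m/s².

Choose the hinge as the axis so the unknown hinge reaction has zero arm there.
Beam weight: 22 × 9.81 = 215.8 N down at 2.05 m → arm 2.05 m, τ = 215.8 × 2.05 = 442.4 N·m clockwise.
Battery pack: 5.1 × 9.81 = 50.03 N down at 0.3 m → arm 0.3 m, τ = 50.03 × 0.3 = 15.01 N·m clockwise.
Bag of cement: 34 × 9.81 = 333.5 N down at 2.6 m → arm 2.6 m, τ = 333.5 × 2.6 = 867.1 N·m clockwise.
Total clockwise load moment = 1325 N·m.
The cable tension T acts at 4.1 m; only its component perpendicular to the beam, T sinθ, produces torque. sin 45° = 0.7071.
Balancing moments: T × 4.1 × 0.7071 = 1325, giving T = 1325 / 2.899 = 457 N.

T ≈ 457 N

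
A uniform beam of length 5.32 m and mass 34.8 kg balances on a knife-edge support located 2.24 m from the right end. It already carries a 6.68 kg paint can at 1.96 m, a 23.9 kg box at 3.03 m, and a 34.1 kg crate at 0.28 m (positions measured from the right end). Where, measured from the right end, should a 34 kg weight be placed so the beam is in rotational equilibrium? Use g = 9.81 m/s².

x ≈ 3.28 m from the right end

Take moments about the knife-edge support (at 2.24 m from the right end).
Beam weight: 34.8 × 9.81 = 341.4 N down at 2.66 m → arm 0.42 m, τ = 341.4 × 0.42 = 143.4 N·m counterclockwise.
Paint can: 6.68 × 9.81 = 65.53 N down at 1.96 m → arm 0.28 m, τ = 65.53 × 0.28 = 18.35 N·m clockwise.
Box: 23.9 × 9.81 = 234.5 N down at 3.03 m → arm 0.79 m, τ = 234.5 × 0.79 = 185.3 N·m counterclockwise.
Crate: 34.1 × 9.81 = 334.5 N down at 0.28 m → arm 1.96 m, τ = 334.5 × 1.96 = 655.6 N·m clockwise.
Net moment of existing loads = 345.2 N·m clockwise.
The weight weighs 34 × 9.81 = 333.5 N and must supply an equal counterclockwise moment, so its lever arm about the knife-edge support is 345.2 / 333.5 = 1.04 m.
That puts it at 2.24 + 1.04 = 3.28 m from the right end.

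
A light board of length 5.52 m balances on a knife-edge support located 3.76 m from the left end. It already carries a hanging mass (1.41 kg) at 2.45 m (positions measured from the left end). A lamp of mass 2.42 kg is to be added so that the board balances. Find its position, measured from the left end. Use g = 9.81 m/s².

x ≈ 4.52 m from the left end

Sum moments about the knife-edge support (at 3.76 m from the left end) (the support reaction has zero arm there).
Hanging mass: 1.41 × 9.81 = 13.83 N down at 2.45 m → arm 1.31 m, τ = 13.83 × 1.31 = 18.12 N·m counterclockwise.
Net moment of existing loads = 18.12 N·m counterclockwise.
The lamp weighs 2.42 × 9.81 = 23.74 N and must supply an equal clockwise moment, so its lever arm about the knife-edge support is 18.12 / 23.74 = 0.763 m.
That puts it at 3.76 + 0.763 = 4.52 m from the left end.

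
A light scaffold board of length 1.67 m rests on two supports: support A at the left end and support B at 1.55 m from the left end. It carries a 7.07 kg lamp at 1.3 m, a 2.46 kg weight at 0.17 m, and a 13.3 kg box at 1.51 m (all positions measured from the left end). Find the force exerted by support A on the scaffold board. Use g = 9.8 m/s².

Choose support B as the axis so its reaction then has zero moment arm.
Lamp: 7.07 × 9.8 = 69.29 N down at 1.3 m → arm 0.25 m, τ = 69.29 × 0.25 = 17.32 N·m counterclockwise.
Weight: 2.46 × 9.8 = 24.11 N down at 0.17 m → arm 1.38 m, τ = 24.11 × 1.38 = 33.27 N·m counterclockwise.
Box: 13.3 × 9.8 = 130.3 N down at 1.51 m → arm 0.04 m, τ = 130.3 × 0.04 = 5.212 N·m counterclockwise.
Net load moment about support B = 55.8 N·m counterclockwise.
Reaction R at support A is upward at 0 m, arm 1.55 m → moment R × 1.55 clockwise.
Setting net torque to zero: R × 1.55 = 55.8 → R = 36 N.

R_A ≈ 36 N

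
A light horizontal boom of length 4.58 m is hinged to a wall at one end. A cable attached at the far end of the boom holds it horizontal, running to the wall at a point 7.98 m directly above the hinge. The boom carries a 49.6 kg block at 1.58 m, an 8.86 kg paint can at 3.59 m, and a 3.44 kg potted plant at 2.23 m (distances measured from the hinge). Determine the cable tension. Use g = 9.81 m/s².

About the hinge:
Block: 49.6 × 9.81 = 486.6 N down at 1.58 m → arm 1.58 m, τ = 486.6 × 1.58 = 768.8 N·m clockwise.
Paint can: 8.86 × 9.81 = 86.92 N down at 3.59 m → arm 3.59 m, τ = 86.92 × 3.59 = 312 N·m clockwise.
Potted plant: 3.44 × 9.81 = 33.75 N down at 2.23 m → arm 2.23 m, τ = 33.75 × 2.23 = 75.26 N·m clockwise.
Total clockwise load moment = 1156 N·m.
The cable tension T acts at 4.58 m; only its component perpendicular to the boom, T sinθ, produces torque. sinθ = h/√(h²+d²) = 7.98/√(7.98²+4.58²) = 0.8673.
For rotational equilibrium, T × 4.58 × 0.8673 = 1156, so T = 1156 / 3.972 = 291 N.

T ≈ 291 N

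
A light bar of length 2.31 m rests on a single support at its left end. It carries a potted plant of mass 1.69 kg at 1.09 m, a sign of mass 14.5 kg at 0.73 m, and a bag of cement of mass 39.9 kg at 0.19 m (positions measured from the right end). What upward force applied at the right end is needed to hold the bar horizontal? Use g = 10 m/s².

Sum moments about the left end (the unknown pivot reaction has zero arm there).
Potted plant: 1.69 × 10 = 16.9 N down at 1.09 m → arm 1.22 m, τ = 16.9 × 1.22 = 20.62 N·m clockwise.
Sign: 14.5 × 10 = 145 N down at 0.73 m → arm 1.58 m, τ = 145 × 1.58 = 229.1 N·m clockwise.
Bag of cement: 39.9 × 10 = 399 N down at 0.19 m → arm 2.12 m, τ = 399 × 2.12 = 845.9 N·m clockwise.
Net moment of the loads = 1096 N·m clockwise.
The upward force F acts at the right end, arm 2.31 m, giving F × 2.31 counterclockwise.
Στ = 0 ⇒ F × 2.31 = 1096 ⇒ F = 1096 / 2.31 = 474 N.

F ≈ 474 N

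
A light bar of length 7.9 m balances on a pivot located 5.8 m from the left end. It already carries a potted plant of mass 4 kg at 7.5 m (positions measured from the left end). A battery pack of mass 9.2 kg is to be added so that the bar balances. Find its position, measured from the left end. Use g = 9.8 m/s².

x ≈ 5.06 m from the left end

Taking torques about the pivot (at 5.8 m from the left end):
Potted plant: 4 × 9.8 = 39.2 N down at 7.5 m → arm 1.7 m, τ = 39.2 × 1.7 = 66.64 N·m clockwise.
Net moment of existing loads = 66.64 N·m clockwise.
The battery pack weighs 9.2 × 9.8 = 90.16 N and must supply an equal counterclockwise moment, so its lever arm about the pivot is 66.64 / 90.16 = 0.739 m.
That puts it at 5.8 − 0.739 = 5.06 m from the left end.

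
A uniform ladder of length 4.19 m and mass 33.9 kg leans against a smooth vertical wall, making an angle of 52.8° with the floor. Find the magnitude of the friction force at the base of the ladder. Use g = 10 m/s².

f ≈ 129 N

Taking torques about the foot of the ladder:
Ladder weight 33.9×10 = 339 N acts at 2.095 m along the ladder; its horizontal arm is 2.095·cos52.8° = 1.267 m → τ = 429.5 N·m clockwise.
Wall normal N acts horizontally at the top; its moment arm is the height L sinθ = 4.19·sin52.8° = 3.337 m, counterclockwise.
Στ = 0 ⇒ N × 3.337 = 429.5 ⇒ N = 129 N.
ΣFx = 0: friction at the foot balances the wall's push, so f = N_wall = 129 N.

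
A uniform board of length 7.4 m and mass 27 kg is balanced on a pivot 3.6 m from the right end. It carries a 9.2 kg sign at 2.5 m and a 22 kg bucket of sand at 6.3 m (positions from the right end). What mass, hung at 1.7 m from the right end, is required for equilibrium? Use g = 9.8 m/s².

m ≈ 27.4 kg

Taking torques about the pivot (at 3.6 m from the right end):
Beam weight: 27 × 9.8 = 264.6 N down at 3.7 m → arm 0.1 m, τ = 264.6 × 0.1 = 26.46 N·m counterclockwise.
Sign: 9.2 × 9.8 = 90.16 N down at 2.5 m → arm 1.1 m, τ = 90.16 × 1.1 = 99.18 N·m clockwise.
Bucket of sand: 22 × 9.8 = 215.6 N down at 6.3 m → arm 2.7 m, τ = 215.6 × 2.7 = 582.1 N·m counterclockwise.
Net moment of known loads = 509.4 N·m counterclockwise.
An unknown mass m at 1.7 m has arm 1.9 m; its moment is m·g·1.9 clockwise.
For rotational equilibrium, m × 9.8 × 1.9 = 509.4, so m = 509.4 / (9.8 × 1.9) = 27.4 kg.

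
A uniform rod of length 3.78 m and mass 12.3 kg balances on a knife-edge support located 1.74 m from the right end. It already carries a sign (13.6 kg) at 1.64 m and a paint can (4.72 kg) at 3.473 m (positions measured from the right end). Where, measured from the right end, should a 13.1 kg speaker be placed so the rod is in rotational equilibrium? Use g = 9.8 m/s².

Sum moments about the knife-edge support (at 1.74 m from the right end) (the support reaction has zero arm there).
Beam weight: 12.3 × 9.8 = 120.5 N down at 1.89 m → arm 0.15 m, τ = 120.5 × 0.15 = 18.07 N·m counterclockwise.
Sign: 13.6 × 9.8 = 133.3 N down at 1.64 m → arm 0.1 m, τ = 133.3 × 0.1 = 13.33 N·m clockwise.
Paint can: 4.72 × 9.8 = 46.26 N down at 3.473 m → arm 1.733 m, τ = 46.26 × 1.733 = 80.17 N·m counterclockwise.
Net moment of existing loads = 84.91 N·m counterclockwise.
The speaker weighs 13.1 × 9.8 = 128.4 N and must supply an equal clockwise moment, so its lever arm about the knife-edge support is 84.91 / 128.4 = 0.661 m.
That puts it at 1.74 − 0.661 = 1.08 m from the right end.

x ≈ 1.08 m from the right end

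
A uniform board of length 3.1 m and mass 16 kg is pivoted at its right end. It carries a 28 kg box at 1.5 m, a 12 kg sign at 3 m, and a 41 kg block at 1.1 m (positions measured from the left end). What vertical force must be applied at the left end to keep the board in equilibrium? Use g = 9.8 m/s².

F ≈ 483 N

About the right end:
Beam weight: 16 × 9.8 = 156.8 N down at 1.55 m → arm 1.55 m, τ = 156.8 × 1.55 = 243 N·m counterclockwise.
Box: 28 × 9.8 = 274.4 N down at 1.5 m → arm 1.6 m, τ = 274.4 × 1.6 = 439 N·m counterclockwise.
Sign: 12 × 9.8 = 117.6 N down at 3 m → arm 0.1 m, τ = 117.6 × 0.1 = 11.76 N·m counterclockwise.
Block: 41 × 9.8 = 401.8 N down at 1.1 m → arm 2 m, τ = 401.8 × 2 = 803.6 N·m counterclockwise.
Net moment of the loads = 1497 N·m counterclockwise.
The upward force F acts at the left end, arm 3.1 m, giving F × 3.1 clockwise.
Balancing moments: F × 3.1 = 1497, giving F = 1497 / 3.1 = 483 N.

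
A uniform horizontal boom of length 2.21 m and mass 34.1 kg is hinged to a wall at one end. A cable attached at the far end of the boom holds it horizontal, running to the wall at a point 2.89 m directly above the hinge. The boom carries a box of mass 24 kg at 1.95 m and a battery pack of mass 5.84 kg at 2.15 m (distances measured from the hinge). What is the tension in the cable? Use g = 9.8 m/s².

T ≈ 542 N

Taking torques about the hinge:
Beam weight: 34.1 × 9.8 = 334.2 N down at 1.105 m → arm 1.105 m, τ = 334.2 × 1.105 = 369.3 N·m clockwise.
Box: 24 × 9.8 = 235.2 N down at 1.95 m → arm 1.95 m, τ = 235.2 × 1.95 = 458.6 N·m clockwise.
Battery pack: 5.84 × 9.8 = 57.23 N down at 2.15 m → arm 2.15 m, τ = 57.23 × 2.15 = 123 N·m clockwise.
Total clockwise load moment = 950.9 N·m.
The cable tension T acts at 2.21 m; only its component perpendicular to the boom, T sinθ, produces torque. sinθ = h/√(h²+d²) = 2.89/√(2.89²+2.21²) = 0.7944.
Στ = 0 ⇒ T × 2.21 × 0.7944 = 950.9 ⇒ T = 950.9 / 1.756 = 542 N.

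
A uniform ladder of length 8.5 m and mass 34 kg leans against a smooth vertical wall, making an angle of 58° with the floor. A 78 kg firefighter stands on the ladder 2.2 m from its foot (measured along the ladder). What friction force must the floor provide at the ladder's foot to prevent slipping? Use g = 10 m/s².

f ≈ 232 N

Choose the foot of the ladder as the axis so the floor normal and friction both act there and drop out.
Ladder weight 34×10 = 340 N acts at 4.25 m along the ladder; its horizontal arm is 4.25·cos58° = 2.252 m → τ = 765.7 N·m clockwise.
Firefighter: 78×10 = 780 N at 2.2 m → arm 1.166 m → τ = 909.5 N·m clockwise.
Wall normal N acts horizontally at the top; its moment arm is the height L sinθ = 8.5·sin58° = 7.208 m, counterclockwise.
For rotational equilibrium, N × 7.208 = 1675, so N = 232 N.
ΣFx = 0: friction at the foot balances the wall's push, so f = N_wall = 232 N.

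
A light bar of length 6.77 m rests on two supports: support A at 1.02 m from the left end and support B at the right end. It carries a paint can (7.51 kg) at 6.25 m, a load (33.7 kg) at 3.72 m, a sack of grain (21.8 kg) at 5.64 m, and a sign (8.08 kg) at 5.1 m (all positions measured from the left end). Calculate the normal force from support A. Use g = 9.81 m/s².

Sum moments about support B (its reaction then has zero moment arm).
Paint can: 7.51 × 9.81 = 73.67 N down at 6.25 m → arm 0.52 m, τ = 73.67 × 0.52 = 38.31 N·m counterclockwise.
Load: 33.7 × 9.81 = 330.6 N down at 3.72 m → arm 3.05 m, τ = 330.6 × 3.05 = 1008 N·m counterclockwise.
Sack of grain: 21.8 × 9.81 = 213.9 N down at 5.64 m → arm 1.13 m, τ = 213.9 × 1.13 = 241.7 N·m counterclockwise.
Sign: 8.08 × 9.81 = 79.26 N down at 5.1 m → arm 1.67 m, τ = 79.26 × 1.67 = 132.4 N·m counterclockwise.
Net load moment about support B = 1420 N·m counterclockwise.
Reaction R at support A is upward at 1.02 m, arm 5.75 m → moment R × 5.75 clockwise.
Balancing moments: R × 5.75 = 1420, giving R = 247 N.

R_A ≈ 247 N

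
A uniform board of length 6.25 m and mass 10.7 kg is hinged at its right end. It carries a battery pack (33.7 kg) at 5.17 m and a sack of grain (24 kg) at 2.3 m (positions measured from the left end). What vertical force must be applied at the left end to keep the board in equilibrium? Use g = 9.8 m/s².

About the right end:
Beam weight: 10.7 × 9.8 = 104.9 N down at 3.125 m → arm 3.125 m, τ = 104.9 × 3.125 = 327.8 N·m counterclockwise.
Battery pack: 33.7 × 9.8 = 330.3 N down at 5.17 m → arm 1.08 m, τ = 330.3 × 1.08 = 356.7 N·m counterclockwise.
Sack of grain: 24 × 9.8 = 235.2 N down at 2.3 m → arm 3.95 m, τ = 235.2 × 3.95 = 929 N·m counterclockwise.
Net moment of the loads = 1614 N·m counterclockwise.
The upward force F acts at the left end, arm 6.25 m, giving F × 6.25 clockwise.
Setting net torque to zero: F × 6.25 = 1614 → F = 1614 / 6.25 = 258 N.

F ≈ 258 N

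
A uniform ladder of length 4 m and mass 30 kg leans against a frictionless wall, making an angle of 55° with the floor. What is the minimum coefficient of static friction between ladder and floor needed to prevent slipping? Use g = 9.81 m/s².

μ_min ≈ 0.35

Choose the foot of the ladder as the axis so the floor normal and friction both act there and drop out.
Ladder weight 30×9.81 = 294.3 N acts at 2 m along the ladder; its horizontal arm is 2·cos55° = 1.147 m → τ = 337.6 N·m clockwise.
Wall normal N acts horizontally at the top; its moment arm is the height L sinθ = 4·sin55° = 3.277 m, counterclockwise.
Setting net torque to zero: N × 3.277 = 337.6 → N = 103 N.
ΣFx = 0 ⇒ f = N_wall = 103 N. ΣFy = 0 ⇒ N_floor = 294.3 N.
μ_min = f / N_floor = 103 / 294.3 = 0.35.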